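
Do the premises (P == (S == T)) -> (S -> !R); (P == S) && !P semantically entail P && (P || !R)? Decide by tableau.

Initial set: {((P == (S == T)) -> (S -> !R)); ((P == S) && !P); !(P && (P || !R))}.
((P == S) && !P): α-rule — add (P == S), !P.
((P == (S == T)) -> (S -> !R)): β-rule — branch into !(P == (S == T))  //  (S -> !R).
  branch 1 (add !(P == (S == T))):
    !(P && (P || !R)): β-rule — branch into !P  //  !(P || !R).
      branch 1.1 (add !P):
        (P == S): β-rule — branch into P, S  //  !P, !S.
          branch 1.1.1 (add P, S):
            × closes — contains both P and !P.
          branch 1.1.2 (add !P, !S):
            !(P == (S == T)): β-rule — branch into P, !(S == T)  //  !P, (S == T).
              branch 1.1.2.1 (add P, !(S == T)):
                × closes — contains both P and !P.
              branch 1.1.2.2 (add !P, (S == T)):
                (S == T): β-rule — branch into S, T  //  !S, !T.
                  branch 1.1.2.2.1 (add S, T):
                    × closes — contains both S and !S.
                  branch 1.1.2.2.2 (add !S, !T):
                    ○ open, literals {P=F, S=F, T=F}.
      branch 1.2 (add !(P || !R)):
        !(P || !R): α-rule — add !P, !!R.
        (P == S): β-rule — branch into P, S  //  !P, !S.
          branch 1.2.1 (add P, S):
            × closes — contains both P and !P.
          branch 1.2.2 (add !P, !S):
            !(P == (S == T)): β-rule — branch into P, !(S == T)  //  !P, (S == T).
              branch 1.2.2.1 (add P, !(S == T)):
                × closes — contains both P and !P.
              branch 1.2.2.2 (add !P, (S == T)):
                (S == T): β-rule — branch into S, T  //  !S, !T.
                  branch 1.2.2.2.1 (add S, T):
                    × closes — contains both S and !S.
                  branch 1.2.2.2.2 (add !S, !T):
                    ○ open, literals {P=F, R=T, S=F, T=F}.
  branch 2 (add (S -> !R)):
    !(P && (P || !R)): β-rule — branch into !P  //  !(P || !R).
      branch 2.1 (add !P):
        (P == S): β-rule — branch into P, S  //  !P, !S.
          branch 2.1.1 (add P, S):
            × closes — contains both P and !P.
          branch 2.1.2 (add !P, !S):
            (S -> !R): β-rule — branch into !S  //  !R.
              branch 2.1.2.1 (add !S):
                ○ open, literals {P=F, S=F}.
              branch 2.1.2.2 (add !R):
                ○ open, literals {P=F, R=F, S=F}.
      branch 2.2 (add !(P || !R)):
        !(P || !R): α-rule — add !P, !!R.
        (P == S): β-rule — branch into P, S  //  !P, !S.
          branch 2.2.1 (add P, S):
            × closes — contains both P and !P.
          branch 2.2.2 (add !P, !S):
            (S -> !R): β-rule — branch into !S  //  !R.
              branch 2.2.2.1 (add !S):
                ○ open, literals {P=F, R=T, S=F}.
              branch 2.2.2.2 (add !R):
                × closes — contains both R and !R.
9 branches closed, 5 open.
An open branch gives a countermodel: P=F, S=F, T=F (unmentioned atoms arbitrary); the premises hold there but the conclusion fails.

No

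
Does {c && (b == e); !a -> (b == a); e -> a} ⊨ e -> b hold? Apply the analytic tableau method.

Yes

Initial set: {(c && (b == e)); (!a -> (b == a)); (e -> a); !(e -> b)}.
(c && (b == e)): α-rule — add c, (b == e).
!(e -> b): α-rule — add e, !b.
(!a -> (b == a)): β-rule — branch into !!a  //  (b == a).
  branch 1 (add !!a):
    (e -> a): β-rule — branch into !e  //  a.
      branch 1.1 (add !e):
        × closes — contains both e and !e.
      branch 1.2 (add a):
        (b == e): β-rule — branch into b, e  //  !b, !e.
          branch 1.2.1 (add b, e):
            × closes — contains both b and !b.
          branch 1.2.2 (add !b, !e):
            × closes — contains both e and !e.
  branch 2 (add (b == a)):
    (e -> a): β-rule — branch into !e  //  a.
      branch 2.1 (add !e):
        × closes — contains both e and !e.
      branch 2.2 (add a):
        (b == e): β-rule — branch into b, e  //  !b, !e.
          branch 2.2.1 (add b, e):
            × closes — contains both b and !b.
          branch 2.2.2 (add !b, !e):
            × closes — contains both e and !e.
All 6 branches close.
Every branch closed, so the premises entail the conclusion.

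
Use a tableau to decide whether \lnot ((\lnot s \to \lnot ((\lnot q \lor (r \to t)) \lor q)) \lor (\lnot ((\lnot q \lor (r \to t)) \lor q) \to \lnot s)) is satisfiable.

Initial set: {\lnot ((\lnot s \to \lnot ((\lnot q \lor (r \to t)) \lor q)) \lor (\lnot ((\lnot q \lor (r \to t)) \lor q) \to \lnot s))}.
\lnot ((\lnot s \to \lnot ((\lnot q \lor (r \to t)) \lor q)) \lor (\lnot ((\lnot q \lor (r \to t)) \lor q) \to \lnot s)): α-rule — add \lnot (\lnot s \to \lnot ((\lnot q \lor (r \to t)) \lor q)), \lnot (\lnot ((\lnot q \lor (r \to t)) \lor q) \to \lnot s).
\lnot (\lnot s \to \lnot ((\lnot q \lor (r \to t)) \lor q)): α-rule — add \lnot s, \lnot \lnot ((\lnot q \lor (r \to t)) \lor q).
\lnot (\lnot ((\lnot q \lor (r \to t)) \lor q) \to \lnot s): α-rule — add \lnot ((\lnot q \lor (r \to t)) \lor q), \lnot \lnot s.
× closes — contains both s and \lnot s.
All 1 branch closes.
Every branch closed; the formula is unsatisfiable.

Unsatisfiable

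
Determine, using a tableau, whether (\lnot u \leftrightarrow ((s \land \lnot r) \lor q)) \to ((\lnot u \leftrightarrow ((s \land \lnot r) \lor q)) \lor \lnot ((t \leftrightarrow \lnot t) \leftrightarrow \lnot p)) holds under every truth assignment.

Valid

Assume the negation and expand:
Initial set: {F ((\lnot u \leftrightarrow ((s \land \lnot r) \lor q)) \to ((\lnot u \leftrightarrow ((s \land \lnot r) \lor q)) \lor \lnot ((t \leftrightarrow \lnot t) \leftrightarrow \lnot p)))}.
F ((\lnot u \leftrightarrow ((s \land \lnot r) \lor q)) \to ((\lnot u \leftrightarrow ((s \land \lnot r) \lor q)) \lor \lnot ((t \leftrightarrow \lnot t) \leftrightarrow \lnot p))): α-rule — add T (\lnot u \leftrightarrow ((s \land \lnot r) \lor q)), F ((\lnot u \leftrightarrow ((s \land \lnot r) \lor q)) \lor \lnot ((t \leftrightarrow \lnot t) \leftrightarrow \lnot p)).
F ((\lnot u \leftrightarrow ((s \land \lnot r) \lor q)) \lor \lnot ((t \leftrightarrow \lnot t) \leftrightarrow \lnot p)): α-rule — add F (\lnot u \leftrightarrow ((s \land \lnot r) \lor q)), F \lnot ((t \leftrightarrow \lnot t) \leftrightarrow \lnot p).
T (\lnot u \leftrightarrow ((s \land \lnot r) \lor q)): β-rule — branch into T \lnot u, T ((s \land \lnot r) \lor q)  //  F \lnot u, F ((s \land \lnot r) \lor q).
  branch 1 (add T \lnot u, T ((s \land \lnot r) \lor q)):
    F (\lnot u \leftrightarrow ((s \land \lnot r) \lor q)): β-rule — branch into T \lnot u, F ((s \land \lnot r) \lor q)  //  F \lnot u, T ((s \land \lnot r) \lor q).
      branch 1.1 (add T \lnot u, F ((s \land \lnot r) \lor q)):
        F ((s \land \lnot r) \lor q): α-rule — add F (s \land \lnot r), F q.
        F \lnot ((t \leftrightarrow \lnot t) \leftrightarrow \lnot p): β-rule — branch into T (t \leftrightarrow \lnot t), T \lnot p  //  F (t \leftrightarrow \lnot t), F \lnot p.
          branch 1.1.1 (add T (t \leftrightarrow \lnot t), T \lnot p):
            T ((s \land \lnot r) \lor q): β-rule — branch into T (s \land \lnot r)  //  T q.
              branch 1.1.1.1 (add T (s \land \lnot r)):
                T (s \land \lnot r): α-rule — add T s, T \lnot r.
                F (s \land \lnot r): β-rule — branch into F s  //  F \lnot r.
                  branch 1.1.1.1.1 (add F s):
                    × closes — contains both s and \lnot s.
                  branch 1.1.1.1.2 (add F \lnot r):
                    × closes — contains both r and \lnot r.
              branch 1.1.1.2 (add T q):
                × closes — contains both q and \lnot q.
          branch 1.1.2 (add F (t \leftrightarrow \lnot t), F \lnot p):
            T ((s \land \lnot r) \lor q): β-rule — branch into T (s \land \lnot r)  //  T q.
              branch 1.1.2.1 (add T (s \land \lnot r)):
                T (s \land \lnot r): α-rule — add T s, T \lnot r.
                F (s \land \lnot r): β-rule — branch into F s  //  F \lnot r.
                  branch 1.1.2.1.1 (add F s):
                    × closes — contains both s and \lnot s.
                  branch 1.1.2.1.2 (add F \lnot r):
                    × closes — contains both r and \lnot r.
              branch 1.1.2.2 (add T q):
                × closes — contains both q and \lnot q.
      branch 1.2 (add F \lnot u, T ((s \land \lnot r) \lor q)):
        × closes — contains both u and \lnot u.
  branch 2 (add F \lnot u, F ((s \land \lnot r) \lor q)):
    F ((s \land \lnot r) \lor q): α-rule — add F (s \land \lnot r), F q.
    F (\lnot u \leftrightarrow ((s \land \lnot r) \lor q)): β-rule — branch into T \lnot u, F ((s \land \lnot r) \lor q)  //  F \lnot u, T ((s \land \lnot r) \lor q).
      branch 2.1 (add T \lnot u, F ((s \land \lnot r) \lor q)):
        × closes — contains both u and \lnot u.
      branch 2.2 (add F \lnot u, T ((s \land \lnot r) \lor q)):
        F \lnot ((t \leftrightarrow \lnot t) \leftrightarrow \lnot p): β-rule — branch into T (t \leftrightarrow \lnot t), T \lnot p  //  F (t \leftrightarrow \lnot t), F \lnot p.
          branch 2.2.1 (add T (t \leftrightarrow \lnot t), T \lnot p):
            F (s \land \lnot r): β-rule — branch into F s  //  F \lnot r.
              branch 2.2.1.1 (add F s):
                T ((s \land \lnot r) \lor q): β-rule — branch into T (s \land \lnot r)  //  T q.
                  branch 2.2.1.1.1 (add T (s \land \lnot r)):
                    T (s \land \lnot r): α-rule — add T s, T \lnot r.
                    × closes — contains both s and \lnot s.
                  branch 2.2.1.1.2 (add T q):
                    × closes — contains both q and \lnot q.
              branch 2.2.1.2 (add F \lnot r):
                T ((s \land \lnot r) \lor q): β-rule — branch into T (s \land \lnot r)  //  T q.
                  branch 2.2.1.2.1 (add T (s \land \lnot r)):
                    T (s \land \lnot r): α-rule — add T s, T \lnot r.
                    × closes — contains both r and \lnot r.
                  branch 2.2.1.2.2 (add T q):
                    × closes — contains both q and \lnot q.
          branch 2.2.2 (add F (t \leftrightarrow \lnot t), F \lnot p):
            F (s \land \lnot r): β-rule — branch into F s  //  F \lnot r.
              branch 2.2.2.1 (add F s):
                T ((s \land \lnot r) \lor q): β-rule — branch into T (s \land \lnot r)  //  T q.
                  branch 2.2.2.1.1 (add T (s \land \lnot r)):
                    T (s \land \lnot r): α-rule — add T s, T \lnot r.
                    × closes — contains both s and \lnot s.
                  branch 2.2.2.1.2 (add T q):
                    × closes — contains both q and \lnot q.
              branch 2.2.2.2 (add F \lnot r):
                T ((s \land \lnot r) \lor q): β-rule — branch into T (s \land \lnot r)  //  T q.
                  branch 2.2.2.2.1 (add T (s \land \lnot r)):
                    T (s \land \lnot r): α-rule — add T s, T \lnot r.
                    × closes — contains both r and \lnot r.
                  branch 2.2.2.2.2 (add T q):
                    × closes — contains both q and \lnot q.
All 16 branches close.
Every branch closed, so the negation is unsatisfiable and the formula is valid.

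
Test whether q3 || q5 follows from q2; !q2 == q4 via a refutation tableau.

Initial set: {T q2; T (!q2 == q4); F (q3 || q5)}.
F (q3 || q5): α-rule — add F q3, F q5.
T (!q2 == q4): β-rule — branch into T !q2, T q4  //  F !q2, F q4.
  branch 1 (add T !q2, T q4):
    × closes — contains both q2 and !q2.
  branch 2 (add F !q2, F q4):
    ○ open, literals {q2=1, q3=0, q4=0, q5=0}.
1 branch closed, 1 open.
An open branch gives a countermodel: q2=1, q3=0, q4=0, q5=0 (unmentioned atoms arbitrary); the premises hold there but the conclusion fails.

No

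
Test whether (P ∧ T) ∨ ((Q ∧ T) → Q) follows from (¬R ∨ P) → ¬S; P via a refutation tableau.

Yes

Initial set: {((¬R ∨ P) → ¬S); P; ¬((P ∧ T) ∨ ((Q ∧ T) → Q))}.
¬((P ∧ T) ∨ ((Q ∧ T) → Q)): α-rule — add ¬(P ∧ T), ¬((Q ∧ T) → Q).
¬((Q ∧ T) → Q): α-rule — add (Q ∧ T), ¬Q.
(Q ∧ T): α-rule — add Q, T.
× closes — contains both Q and ¬Q.
All 1 branch closes.
Every branch closed, so the premises entail the conclusion.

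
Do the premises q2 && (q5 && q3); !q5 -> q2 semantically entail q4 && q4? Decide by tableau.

Initial set: {(q2 && (q5 && q3)); (!q5 -> q2); !(q4 && q4)}.
(q2 && (q5 && q3)): α-rule — add q2, (q5 && q3).
(q5 && q3): α-rule — add q5, q3.
(!q5 -> q2): β-rule — branch into !!q5  //  q2.
  branch 1 (add !!q5):
    !(q4 && q4): β-rule — branch into !q4  //  !q4.
      branch 1.1 (add !q4):
        ○ open, literals {q2=T, q3=T, q4=F, q5=T}.
      branch 1.2 (add !q4):
        ○ open, literals {q2=T, q3=T, q4=F, q5=T}.
  branch 2 (add q2):
    !(q4 && q4): β-rule — branch into !q4  //  !q4.
      branch 2.1 (add !q4):
        ○ open, literals {q2=T, q3=T, q4=F, q5=T}.
      branch 2.2 (add !q4):
        ○ open, literals {q2=T, q3=T, q4=F, q5=T}.
0 branches closed, 4 open.
An open branch gives a countermodel: q2=T, q3=T, q4=F, q5=T (unmentioned atoms arbitrary); the premises hold there but the conclusion fails.

No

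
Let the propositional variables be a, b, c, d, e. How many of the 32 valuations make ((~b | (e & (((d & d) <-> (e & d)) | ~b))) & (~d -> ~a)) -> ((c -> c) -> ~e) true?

Initial set: {(((~b | (e & (((d & d) <-> (e & d)) | ~b))) & (~d -> ~a)) -> ((c -> c) -> ~e))}.
(((~b | (e & (((d & d) <-> (e & d)) | ~b))) & (~d -> ~a)) -> ((c -> c) -> ~e)): β-rule — branch into ~((~b | (e & (((d & d) <-> (e & d)) | ~b))) & (~d -> ~a))  //  ((c -> c) -> ~e).
  branch 1 (add ~((~b | (e & (((d & d) <-> (e & d)) | ~b))) & (~d -> ~a))):
    ~((~b | (e & (((d & d) <-> (e & d)) | ~b))) & (~d -> ~a)): β-rule — branch into ~(~b | (e & (((d & d) <-> (e & d)) | ~b)))  //  ~(~d -> ~a).
      branch 1.1 (add ~(~b | (e & (((d & d) <-> (e & d)) | ~b)))):
        ~(~b | (e & (((d & d) <-> (e & d)) | ~b))): α-rule — add ~~b, ~(e & (((d & d) <-> (e & d)) | ~b)).
        ~(e & (((d & d) <-> (e & d)) | ~b)): β-rule — branch into ~e  //  ~(((d & d) <-> (e & d)) | ~b).
          branch 1.1.1 (add ~e):
            ○ open, literals {b=T, e=F}.
          branch 1.1.2 (add ~(((d & d) <-> (e & d)) | ~b)):
            ~(((d & d) <-> (e & d)) | ~b): α-rule — add ~((d & d) <-> (e & d)), ~~b.
            ~((d & d) <-> (e & d)): β-rule — branch into (d & d), ~(e & d)  //  ~(d & d), (e & d).
              branch 1.1.2.1 (add (d & d), ~(e & d)):
                (d & d): α-rule — add d, d.
                ~(e & d): β-rule — branch into ~e  //  ~d.
                  branch 1.1.2.1.1 (add ~e):
                    ○ open, literals {b=T, d=T, e=F}.
                  branch 1.1.2.1.2 (add ~d):
                    × closes — contains both d and ~d.
              branch 1.1.2.2 (add ~(d & d), (e & d)):
                (e & d): α-rule — add e, d.
                ~(d & d): β-rule — branch into ~d  //  ~d.
                  branch 1.1.2.2.1 (add ~d):
                    × closes — contains both d and ~d.
                  branch 1.1.2.2.2 (add ~d):
                    × closes — contains both d and ~d.
      branch 1.2 (add ~(~d -> ~a)):
        ~(~d -> ~a): α-rule — add ~d, ~~a.
        ○ open, literals {a=T, d=F}.
  branch 2 (add ((c -> c) -> ~e)):
    ((c -> c) -> ~e): β-rule — branch into ~(c -> c)  //  ~e.
      branch 2.1 (add ~(c -> c)):
        ~(c -> c): α-rule — add c, ~c.
        × closes — contains both c and ~c.
      branch 2.2 (add ~e):
        ○ open, literals {e=F}.
4 branches closed, 4 open.
Each open branch fixes some atoms; the unmentioned ones are free. Counting distinct full assignments: branch {b=T, e=F} (a, c, d) contributes 8 new; branch {b=T, d=T, e=F} (a, c) contributes 0 new; branch {a=T, d=F} (b, c, e) contributes 6 new; branch {e=F} (a, b, c, d) contributes 6 new. Total: 20.

20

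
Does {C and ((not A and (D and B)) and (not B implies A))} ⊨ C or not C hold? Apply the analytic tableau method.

Yes

Initial set: {T (C and ((not A and (D and B)) and (not B implies A))); F (C or not C)}.
T (C and ((not A and (D and B)) and (not B implies A))): α-rule — add T C, T ((not A and (D and B)) and (not B implies A)).
F (C or not C): α-rule — add F C, F not C.
× closes — contains both C and not C.
All 1 branch closes.
Every branch closed, so the premises entail the conclusion.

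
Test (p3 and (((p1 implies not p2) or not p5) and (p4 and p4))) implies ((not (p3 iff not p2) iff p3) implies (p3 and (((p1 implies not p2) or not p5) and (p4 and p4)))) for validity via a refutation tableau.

Valid

Assume the negation and expand:
Initial set: {F ((p3 and (((p1 implies not p2) or not p5) and (p4 and p4))) implies ((not (p3 iff not p2) iff p3) implies (p3 and (((p1 implies not p2) or not p5) and (p4 and p4)))))}.
F ((p3 and (((p1 implies not p2) or not p5) and (p4 and p4))) implies ((not (p3 iff not p2) iff p3) implies (p3 and (((p1 implies not p2) or not p5) and (p4 and p4))))): α-rule — add T (p3 and (((p1 implies not p2) or not p5) and (p4 and p4))), F ((not (p3 iff not p2) iff p3) implies (p3 and (((p1 implies not p2) or not p5) and (p4 and p4)))).
T (p3 and (((p1 implies not p2) or not p5) and (p4 and p4))): α-rule — add T p3, T (((p1 implies not p2) or not p5) and (p4 and p4)).
F ((not (p3 iff not p2) iff p3) implies (p3 and (((p1 implies not p2) or not p5) and (p4 and p4)))): α-rule — add T (not (p3 iff not p2) iff p3), F (p3 and (((p1 implies not p2) or not p5) and (p4 and p4))).
T (((p1 implies not p2) or not p5) and (p4 and p4)): α-rule — add T ((p1 implies not p2) or not p5), T (p4 and p4).
T (p4 and p4): α-rule — add T p4, T p4.
T (not (p3 iff not p2) iff p3): β-rule — branch into T not (p3 iff not p2), T p3  //  F not (p3 iff not p2), F p3.
  branch 1 (add T not (p3 iff not p2), T p3):
    F (p3 and (((p1 implies not p2) or not p5) and (p4 and p4))): β-rule — branch into F p3  //  F (((p1 implies not p2) or not p5) and (p4 and p4)).
      branch 1.1 (add F p3):
        × closes — contains both p3 and not p3.
      branch 1.2 (add F (((p1 implies not p2) or not p5) and (p4 and p4))):
        T ((p1 implies not p2) or not p5): β-rule — branch into T (p1 implies not p2)  //  T not p5.
          branch 1.2.1 (add T (p1 implies not p2)):
            T not (p3 iff not p2): β-rule — branch into T p3, F not p2  //  F p3, T not p2.
              branch 1.2.1.1 (add T p3, F not p2):
                F (((p1 implies not p2) or not p5) and (p4 and p4)): β-rule — branch into F ((p1 implies not p2) or not p5)  //  F (p4 and p4).
                  branch 1.2.1.1.1 (add F ((p1 implies not p2) or not p5)):
                    F ((p1 implies not p2) or not p5): α-rule — add F (p1 implies not p2), F not p5.
                    F (p1 implies not p2): α-rule — add T p1, F not p2.
                    T (p1 implies not p2): β-rule — branch into F p1  //  T not p2.
                      branch 1.2.1.1.1.1 (add F p1):
                        × closes — contains both p1 and not p1.
                      branch 1.2.1.1.1.2 (add T not p2):
                        × closes — contains both p2 and not p2.
                  branch 1.2.1.1.2 (add F (p4 and p4)):
                    T (p1 implies not p2): β-rule — branch into F p1  //  T not p2.
                      branch 1.2.1.1.2.1 (add F p1):
                        F (p4 and p4): β-rule — branch into F p4  //  F p4.
                          branch 1.2.1.1.2.1.1 (add F p4):
                            × closes — contains both p4 and not p4.
                          branch 1.2.1.1.2.1.2 (add F p4):
                            × closes — contains both p4 and not p4.
                      branch 1.2.1.1.2.2 (add T not p2):
                        × closes — contains both p2 and not p2.
              branch 1.2.1.2 (add F p3, T not p2):
                × closes — contains both p3 and not p3.
          branch 1.2.2 (add T not p5):
            T not (p3 iff not p2): β-rule — branch into T p3, F not p2  //  F p3, T not p2.
              branch 1.2.2.1 (add T p3, F not p2):
                F (((p1 implies not p2) or not p5) and (p4 and p4)): β-rule — branch into F ((p1 implies not p2) or not p5)  //  F (p4 and p4).
                  branch 1.2.2.1.1 (add F ((p1 implies not p2) or not p5)):
                    F ((p1 implies not p2) or not p5): α-rule — add F (p1 implies not p2), F not p5.
                    × closes — contains both p5 and not p5.
                  branch 1.2.2.1.2 (add F (p4 and p4)):
                    F (p4 and p4): β-rule — branch into F p4  //  F p4.
                      branch 1.2.2.1.2.1 (add F p4):
                        × closes — contains both p4 and not p4.
                      branch 1.2.2.1.2.2 (add F p4):
                        × closes — contains both p4 and not p4.
              branch 1.2.2.2 (add F p3, T not p2):
                × closes — contains both p3 and not p3.
  branch 2 (add F not (p3 iff not p2), F p3):
    × closes — contains both p3 and not p3.
All 12 branches close.
Every branch closed, so the negation is unsatisfiable and the formula is valid.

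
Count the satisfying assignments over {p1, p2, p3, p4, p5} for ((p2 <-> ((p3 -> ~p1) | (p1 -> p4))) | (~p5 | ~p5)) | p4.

28

Initial set: {(((p2 <-> ((p3 -> ~p1) | (p1 -> p4))) | (~p5 | ~p5)) | p4)}.
(((p2 <-> ((p3 -> ~p1) | (p1 -> p4))) | (~p5 | ~p5)) | p4): β-rule — branch into ((p2 <-> ((p3 -> ~p1) | (p1 -> p4))) | (~p5 | ~p5))  //  p4.
  branch 1 (add ((p2 <-> ((p3 -> ~p1) | (p1 -> p4))) | (~p5 | ~p5))):
    ((p2 <-> ((p3 -> ~p1) | (p1 -> p4))) | (~p5 | ~p5)): β-rule — branch into (p2 <-> ((p3 -> ~p1) | (p1 -> p4)))  //  (~p5 | ~p5).
      branch 1.1 (add (p2 <-> ((p3 -> ~p1) | (p1 -> p4)))):
        (p2 <-> ((p3 -> ~p1) | (p1 -> p4))): β-rule — branch into p2, ((p3 -> ~p1) | (p1 -> p4))  //  ~p2, ~((p3 -> ~p1) | (p1 -> p4)).
          branch 1.1.1 (add p2, ((p3 -> ~p1) | (p1 -> p4))):
            ((p3 -> ~p1) | (p1 -> p4)): β-rule — branch into (p3 -> ~p1)  //  (p1 -> p4).
              branch 1.1.1.1 (add (p3 -> ~p1)):
                (p3 -> ~p1): β-rule — branch into ~p3  //  ~p1.
                  branch 1.1.1.1.1 (add ~p3):
                    ○ open, literals {p2=true, p3=false}.
                  branch 1.1.1.1.2 (add ~p1):
                    ○ open, literals {p1=false, p2=true}.
              branch 1.1.1.2 (add (p1 -> p4)):
                (p1 -> p4): β-rule — branch into ~p1  //  p4.
                  branch 1.1.1.2.1 (add ~p1):
                    ○ open, literals {p1=false, p2=true}.
                  branch 1.1.1.2.2 (add p4):
                    ○ open, literals {p2=true, p4=true}.
          branch 1.1.2 (add ~p2, ~((p3 -> ~p1) | (p1 -> p4))):
            ~((p3 -> ~p1) | (p1 -> p4)): α-rule — add ~(p3 -> ~p1), ~(p1 -> p4).
            ~(p3 -> ~p1): α-rule — add p3, ~~p1.
            ~(p1 -> p4): α-rule — add p1, ~p4.
            ○ open, literals {p1=true, p2=false, p3=true, p4=false}.
      branch 1.2 (add (~p5 | ~p5)):
        (~p5 | ~p5): β-rule — branch into ~p5  //  ~p5.
          branch 1.2.1 (add ~p5):
            ○ open, literals {p5=false}.
          branch 1.2.2 (add ~p5):
            ○ open, literals {p5=false}.
  branch 2 (add p4):
    ○ open, literals {p4=true}.
0 branches closed, 8 open.
Each open branch fixes some atoms; the unmentioned ones are free. Counting distinct full assignments: branch {p2=true, p3=false} (p1, p4, p5) contributes 8 new; branch {p1=false, p2=true} (p3, p4, p5) contributes 4 new; branch {p1=false, p2=true} (p3, p4, p5) contributes 0 new; branch {p2=true, p4=true} (p1, p3, p5) contributes 2 new; branch {p1=true, p2=false, p3=true, p4=false} (p5) contributes 2 new; branch {p5=false} (p1, p2, p3, p4) contributes 8 new; branch {p5=false} (p1, p2, p3, p4) contributes 0 new; branch {p4=true} (p1, p2, p3, p5) contributes 4 new. Total: 28.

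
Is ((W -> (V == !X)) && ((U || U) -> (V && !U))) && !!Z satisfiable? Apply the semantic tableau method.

Initial set: {T (((W -> (V == !X)) && ((U || U) -> (V && !U))) && !!Z)}.
T (((W -> (V == !X)) && ((U || U) -> (V && !U))) && !!Z): α-rule — add T ((W -> (V == !X)) && ((U || U) -> (V && !U))), T !!Z.
T ((W -> (V == !X)) && ((U || U) -> (V && !U))): α-rule — add T (W -> (V == !X)), T ((U || U) -> (V && !U)).
T !!Z: drop double negation, giving T Z.
T (W -> (V == !X)): β-rule — branch into F W  //  T (V == !X).
  branch 1 (add F W):
    T ((U || U) -> (V && !U)): β-rule — branch into F (U || U)  //  T (V && !U).
      branch 1.1 (add F (U || U)):
        F (U || U): α-rule — add F U, F U.
        ○ open, literals {U=0, W=0, Z=1}.
      branch 1.2 (add T (V && !U)):
        T (V && !U): α-rule — add T V, T !U.
        ○ open, literals {U=0, V=1, W=0, Z=1}.
  branch 2 (add T (V == !X)):
    T ((U || U) -> (V && !U)): β-rule — branch into F (U || U)  //  T (V && !U).
      branch 2.1 (add F (U || U)):
        F (U || U): α-rule — add F U, F U.
        T (V == !X): β-rule — branch into T V, T !X  //  F V, F !X.
          branch 2.1.1 (add T V, T !X):
            ○ open, literals {U=0, V=1, X=0, Z=1}.
          branch 2.1.2 (add F V, F !X):
            ○ open, literals {U=0, V=0, X=1, Z=1}.
      branch 2.2 (add T (V && !U)):
        T (V && !U): α-rule — add T V, T !U.
        T (V == !X): β-rule — branch into T V, T !X  //  F V, F !X.
          branch 2.2.1 (add T V, T !X):
            ○ open, literals {U=0, V=1, X=0, Z=1}.
          branch 2.2.2 (add F V, F !X):
            × closes — contains both V and !V.
1 branch closed, 5 open.
An open branch gives a satisfying assignment: U=0, W=0, Z=1.

Satisfiable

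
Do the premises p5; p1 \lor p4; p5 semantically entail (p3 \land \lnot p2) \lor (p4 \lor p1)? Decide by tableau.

Initial set: {T p5; T (p1 \lor p4); T p5; F ((p3 \land \lnot p2) \lor (p4 \lor p1))}.
F ((p3 \land \lnot p2) \lor (p4 \lor p1)): α-rule — add F (p3 \land \lnot p2), F (p4 \lor p1).
F (p4 \lor p1): α-rule — add F p4, F p1.
T (p1 \lor p4): β-rule — branch into T p1  //  T p4.
  branch 1 (add T p1):
    × closes — contains both p1 and \lnot p1.
  branch 2 (add T p4):
    × closes — contains both p4 and \lnot p4.
All 2 branches close.
Every branch closed, so the premises entail the conclusion.

Yes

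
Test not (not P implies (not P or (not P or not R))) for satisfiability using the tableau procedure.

Initial set: {not (not P implies (not P or (not P or not R)))}.
not (not P implies (not P or (not P or not R))): α-rule — add not P, not (not P or (not P or not R)).
not (not P or (not P or not R)): α-rule — add not not P, not (not P or not R).
× closes — contains both P and not P.
All 1 branch closes.
Every branch closed; the formula is unsatisfiable.

Unsatisfiable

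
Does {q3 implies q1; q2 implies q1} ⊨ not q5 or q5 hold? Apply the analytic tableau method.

Yes

Initial set: {(q3 implies q1); (q2 implies q1); not (not q5 or q5)}.
not (not q5 or q5): α-rule — add not not q5, not q5.
× closes — contains both q5 and not q5.
All 1 branch closes.
Every branch closed, so the premises entail the conclusion.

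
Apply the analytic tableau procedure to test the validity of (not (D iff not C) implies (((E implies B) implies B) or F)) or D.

Not valid

Assume the negation and expand:
Initial set: {not ((not (D iff not C) implies (((E implies B) implies B) or F)) or D)}.
not ((not (D iff not C) implies (((E implies B) implies B) or F)) or D): α-rule — add not (not (D iff not C) implies (((E implies B) implies B) or F)), not D.
not (not (D iff not C) implies (((E implies B) implies B) or F)): α-rule — add not (D iff not C), not (((E implies B) implies B) or F).
not (((E implies B) implies B) or F): α-rule — add not ((E implies B) implies B), not F.
not ((E implies B) implies B): α-rule — add (E implies B), not B.
not (D iff not C): β-rule — branch into D, not not C  //  not D, not C.
  branch 1 (add D, not not C):
    × closes — contains both D and not D.
  branch 2 (add not D, not C):
    (E implies B): β-rule — branch into not E  //  B.
      branch 2.1 (add not E):
        ○ open, literals {B=false, C=false, D=false, E=false, F=false}.
      branch 2.2 (add B):
        × closes — contains both B and not B.
2 branches closed, 1 open.
An open branch gives a countermodel: B=false, C=false, D=false, E=false, F=false (unmentioned atoms arbitrary); under it the original formula is false.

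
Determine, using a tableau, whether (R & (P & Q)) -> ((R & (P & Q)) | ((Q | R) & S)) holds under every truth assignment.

Valid

Assume the negation and expand:
Initial set: {~((R & (P & Q)) -> ((R & (P & Q)) | ((Q | R) & S)))}.
~((R & (P & Q)) -> ((R & (P & Q)) | ((Q | R) & S))): α-rule — add (R & (P & Q)), ~((R & (P & Q)) | ((Q | R) & S)).
(R & (P & Q)): α-rule — add R, (P & Q).
~((R & (P & Q)) | ((Q | R) & S)): α-rule — add ~(R & (P & Q)), ~((Q | R) & S).
(P & Q): α-rule — add P, Q.
~(R & (P & Q)): β-rule — branch into ~R  //  ~(P & Q).
  branch 1 (add ~R):
    × closes — contains both R and ~R.
  branch 2 (add ~(P & Q)):
    ~((Q | R) & S): β-rule — branch into ~(Q | R)  //  ~S.
      branch 2.1 (add ~(Q | R)):
        ~(Q | R): α-rule — add ~Q, ~R.
        × closes — contains both Q and ~Q.
      branch 2.2 (add ~S):
        ~(P & Q): β-rule — branch into ~P  //  ~Q.
          branch 2.2.1 (add ~P):
            × closes — contains both P and ~P.
          branch 2.2.2 (add ~Q):
            × closes — contains both Q and ~Q.
All 4 branches close.
Every branch closed, so the negation is unsatisfiable and the formula is valid.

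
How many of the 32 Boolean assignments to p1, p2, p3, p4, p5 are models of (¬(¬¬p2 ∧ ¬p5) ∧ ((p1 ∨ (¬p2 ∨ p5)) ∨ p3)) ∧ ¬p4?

Initial set: {T ((¬(¬¬p2 ∧ ¬p5) ∧ ((p1 ∨ (¬p2 ∨ p5)) ∨ p3)) ∧ ¬p4)}.
T ((¬(¬¬p2 ∧ ¬p5) ∧ ((p1 ∨ (¬p2 ∨ p5)) ∨ p3)) ∧ ¬p4): α-rule — add T (¬(¬¬p2 ∧ ¬p5) ∧ ((p1 ∨ (¬p2 ∨ p5)) ∨ p3)), T ¬p4.
T (¬(¬¬p2 ∧ ¬p5) ∧ ((p1 ∨ (¬p2 ∨ p5)) ∨ p3)): α-rule — add T ¬(¬¬p2 ∧ ¬p5), T ((p1 ∨ (¬p2 ∨ p5)) ∨ p3).
T ¬(¬¬p2 ∧ ¬p5): β-rule — branch into F ¬¬p2  //  F ¬p5.
  branch 1 (add F ¬¬p2):
    F ¬¬p2: drop double negation, giving F p2.
    T ((p1 ∨ (¬p2 ∨ p5)) ∨ p3): β-rule — branch into T (p1 ∨ (¬p2 ∨ p5))  //  T p3.
      branch 1.1 (add T (p1 ∨ (¬p2 ∨ p5))):
        T (p1 ∨ (¬p2 ∨ p5)): β-rule — branch into T p1  //  T (¬p2 ∨ p5).
          branch 1.1.1 (add T p1):
            ○ open, literals {p1=T, p2=F, p4=F}.
          branch 1.1.2 (add T (¬p2 ∨ p5)):
            T (¬p2 ∨ p5): β-rule — branch into T ¬p2  //  T p5.
              branch 1.1.2.1 (add T ¬p2):
                ○ open, literals {p2=F, p4=F}.
              branch 1.1.2.2 (add T p5):
                ○ open, literals {p2=F, p4=F, p5=T}.
      branch 1.2 (add T p3):
        ○ open, literals {p2=F, p3=T, p4=F}.
  branch 2 (add F ¬p5):
    T ((p1 ∨ (¬p2 ∨ p5)) ∨ p3): β-rule — branch into T (p1 ∨ (¬p2 ∨ p5))  //  T p3.
      branch 2.1 (add T (p1 ∨ (¬p2 ∨ p5))):
        T (p1 ∨ (¬p2 ∨ p5)): β-rule — branch into T p1  //  T (¬p2 ∨ p5).
          branch 2.1.1 (add T p1):
            ○ open, literals {p1=T, p4=F, p5=T}.
          branch 2.1.2 (add T (¬p2 ∨ p5)):
            T (¬p2 ∨ p5): β-rule — branch into T ¬p2  //  T p5.
              branch 2.1.2.1 (add T ¬p2):
                ○ open, literals {p2=F, p4=F, p5=T}.
              branch 2.1.2.2 (add T p5):
                ○ open, literals {p4=F, p5=T}.
      branch 2.2 (add T p3):
        ○ open, literals {p3=T, p4=F, p5=T}.
0 branches closed, 8 open.
Each open branch fixes some atoms; the unmentioned ones are free. Counting distinct full assignments: branch {p1=T, p2=F, p4=F} (p3, p5) contributes 4 new; branch {p2=F, p4=F} (p1, p3, p5) contributes 4 new; branch {p2=F, p4=F, p5=T} (p1, p3) contributes 0 new; branch {p2=F, p3=T, p4=F} (p1, p5) contributes 0 new; branch {p1=T, p4=F, p5=T} (p2, p3) contributes 2 new; branch {p2=F, p4=F, p5=T} (p1, p3) contributes 0 new; branch {p4=F, p5=T} (p1, p2, p3) contributes 2 new; branch {p3=T, p4=F, p5=T} (p1, p2) contributes 0 new. Total: 12.

12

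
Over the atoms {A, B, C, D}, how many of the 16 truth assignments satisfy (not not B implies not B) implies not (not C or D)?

10

Initial set: {T ((not not B implies not B) implies not (not C or D))}.
T ((not not B implies not B) implies not (not C or D)): β-rule — branch into F (not not B implies not B)  //  T not (not C or D).
  branch 1 (add F (not not B implies not B)):
    F (not not B implies not B): α-rule — add T not not B, F not B.
    T not not B: drop double negation, giving T B.
    ○ open, literals {B=true}.
  branch 2 (add T not (not C or D)):
    T not (not C or D): α-rule — add F not C, F D.
    ○ open, literals {C=true, D=false}.
0 branches closed, 2 open.
Each open branch fixes some atoms; the unmentioned ones are free. Counting distinct full assignments: branch {B=true} (A, C, D) contributes 8 new; branch {C=true, D=false} (A, B) contributes 2 new. Total: 10.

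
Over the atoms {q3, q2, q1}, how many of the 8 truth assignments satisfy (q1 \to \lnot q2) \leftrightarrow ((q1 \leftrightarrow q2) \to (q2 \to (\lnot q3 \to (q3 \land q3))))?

7

Initial set: {((q1 \to \lnot q2) \leftrightarrow ((q1 \leftrightarrow q2) \to (q2 \to (\lnot q3 \to (q3 \land q3)))))}.
((q1 \to \lnot q2) \leftrightarrow ((q1 \leftrightarrow q2) \to (q2 \to (\lnot q3 \to (q3 \land q3))))): β-rule — branch into (q1 \to \lnot q2), ((q1 \leftrightarrow q2) \to (q2 \to (\lnot q3 \to (q3 \land q3))))  //  \lnot (q1 \to \lnot q2), \lnot ((q1 \leftrightarrow q2) \to (q2 \to (\lnot q3 \to (q3 \land q3)))).
  branch 1 (add (q1 \to \lnot q2), ((q1 \leftrightarrow q2) \to (q2 \to (\lnot q3 \to (q3 \land q3))))):
    (q1 \to \lnot q2): β-rule — branch into \lnot q1  //  \lnot q2.
      branch 1.1 (add \lnot q1):
        ((q1 \leftrightarrow q2) \to (q2 \to (\lnot q3 \to (q3 \land q3)))): β-rule — branch into \lnot (q1 \leftrightarrow q2)  //  (q2 \to (\lnot q3 \to (q3 \land q3))).
          branch 1.1.1 (add \lnot (q1 \leftrightarrow q2)):
            \lnot (q1 \leftrightarrow q2): β-rule — branch into q1, \lnot q2  //  \lnot q1, q2.
              branch 1.1.1.1 (add q1, \lnot q2):
                × closes — contains both q1 and \lnot q1.
              branch 1.1.1.2 (add \lnot q1, q2):
                ○ open, literals {q1=F, q2=T}.
          branch 1.1.2 (add (q2 \to (\lnot q3 \to (q3 \land q3)))):
            (q2 \to (\lnot q3 \to (q3 \land q3))): β-rule — branch into \lnot q2  //  (\lnot q3 \to (q3 \land q3)).
              branch 1.1.2.1 (add \lnot q2):
                ○ open, literals {q1=F, q2=F}.
              branch 1.1.2.2 (add (\lnot q3 \to (q3 \land q3))):
                (\lnot q3 \to (q3 \land q3)): β-rule — branch into \lnot \lnot q3  //  (q3 \land q3).
                  branch 1.1.2.2.1 (add \lnot \lnot q3):
                    ○ open, literals {q1=F, q3=T}.
                  branch 1.1.2.2.2 (add (q3 \land q3)):
                    (q3 \land q3): α-rule — add q3, q3.
                    ○ open, literals {q1=F, q3=T}.
      branch 1.2 (add \lnot q2):
        ((q1 \leftrightarrow q2) \to (q2 \to (\lnot q3 \to (q3 \land q3)))): β-rule — branch into \lnot (q1 \leftrightarrow q2)  //  (q2 \to (\lnot q3 \to (q3 \land q3))).
          branch 1.2.1 (add \lnot (q1 \leftrightarrow q2)):
            \lnot (q1 \leftrightarrow q2): β-rule — branch into q1, \lnot q2  //  \lnot q1, q2.
              branch 1.2.1.1 (add q1, \lnot q2):
                ○ open, literals {q1=T, q2=F}.
              branch 1.2.1.2 (add \lnot q1, q2):
                × closes — contains both q2 and \lnot q2.
          branch 1.2.2 (add (q2 \to (\lnot q3 \to (q3 \land q3)))):
            (q2 \to (\lnot q3 \to (q3 \land q3))): β-rule — branch into \lnot q2  //  (\lnot q3 \to (q3 \land q3)).
              branch 1.2.2.1 (add \lnot q2):
                ○ open, literals {q2=F}.
              branch 1.2.2.2 (add (\lnot q3 \to (q3 \land q3))):
                (\lnot q3 \to (q3 \land q3)): β-rule — branch into \lnot \lnot q3  //  (q3 \land q3).
                  branch 1.2.2.2.1 (add \lnot \lnot q3):
                    ○ open, literals {q2=F, q3=T}.
                  branch 1.2.2.2.2 (add (q3 \land q3)):
                    (q3 \land q3): α-rule — add q3, q3.
                    ○ open, literals {q2=F, q3=T}.
  branch 2 (add \lnot (q1 \to \lnot q2), \lnot ((q1 \leftrightarrow q2) \to (q2 \to (\lnot q3 \to (q3 \land q3))))):
    \lnot (q1 \to \lnot q2): α-rule — add q1, \lnot \lnot q2.
    \lnot ((q1 \leftrightarrow q2) \to (q2 \to (\lnot q3 \to (q3 \land q3)))): α-rule — add (q1 \leftrightarrow q2), \lnot (q2 \to (\lnot q3 \to (q3 \land q3))).
    \lnot (q2 \to (\lnot q3 \to (q3 \land q3))): α-rule — add q2, \lnot (\lnot q3 \to (q3 \land q3)).
    \lnot (\lnot q3 \to (q3 \land q3)): α-rule — add \lnot q3, \lnot (q3 \land q3).
    (q1 \leftrightarrow q2): β-rule — branch into q1, q2  //  \lnot q1, \lnot q2.
      branch 2.1 (add q1, q2):
        \lnot (q3 \land q3): β-rule — branch into \lnot q3  //  \lnot q3.
          branch 2.1.1 (add \lnot q3):
            ○ open, literals {q1=T, q2=T, q3=F}.
          branch 2.1.2 (add \lnot q3):
            ○ open, literals {q1=T, q2=T, q3=F}.
      branch 2.2 (add \lnot q1, \lnot q2):
        × closes — contains both q1 and \lnot q1.
3 branches closed, 10 open.
Each open branch fixes some atoms; the unmentioned ones are free. Counting distinct full assignments: branch {q1=F, q2=T} (q3) contributes 2 new; branch {q1=F, q2=F} (q3) contributes 2 new; branch {q1=F, q3=T} (q2) contributes 0 new; branch {q1=F, q3=T} (q2) contributes 0 new; branch {q1=T, q2=F} (q3) contributes 2 new; branch {q2=F} (q3, q1) contributes 0 new; branch {q2=F, q3=T} (q1) contributes 0 new; branch {q2=F, q3=T} (q1) contributes 0 new; branch {q1=T, q2=T, q3=F} (none free) contributes 1 new; branch {q1=T, q2=T, q3=F} (none free) contributes 0 new. Total: 7.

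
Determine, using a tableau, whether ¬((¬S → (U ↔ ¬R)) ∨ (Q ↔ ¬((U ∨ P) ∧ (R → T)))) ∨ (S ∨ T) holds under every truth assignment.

Not valid

Assume the negation and expand:
Initial set: {F (¬((¬S → (U ↔ ¬R)) ∨ (Q ↔ ¬((U ∨ P) ∧ (R → T)))) ∨ (S ∨ T))}.
F (¬((¬S → (U ↔ ¬R)) ∨ (Q ↔ ¬((U ∨ P) ∧ (R → T)))) ∨ (S ∨ T)): α-rule — add F ¬((¬S → (U ↔ ¬R)) ∨ (Q ↔ ¬((U ∨ P) ∧ (R → T)))), F (S ∨ T).
F (S ∨ T): α-rule — add F S, F T.
F ¬((¬S → (U ↔ ¬R)) ∨ (Q ↔ ¬((U ∨ P) ∧ (R → T)))): β-rule — branch into T (¬S → (U ↔ ¬R))  //  T (Q ↔ ¬((U ∨ P) ∧ (R → T))).
  branch 1 (add T (¬S → (U ↔ ¬R))):
    T (¬S → (U ↔ ¬R)): β-rule — branch into F ¬S  //  T (U ↔ ¬R).
      branch 1.1 (add F ¬S):
        × closes — contains both S and ¬S.
      branch 1.2 (add T (U ↔ ¬R)):
        T (U ↔ ¬R): β-rule — branch into T U, T ¬R  //  F U, F ¬R.
          branch 1.2.1 (add T U, T ¬R):
            ○ open, literals {R=0, S=0, T=0, U=1}.
          branch 1.2.2 (add F U, F ¬R):
            ○ open, literals {R=1, S=0, T=0, U=0}.
  branch 2 (add T (Q ↔ ¬((U ∨ P) ∧ (R → T)))):
    T (Q ↔ ¬((U ∨ P) ∧ (R → T))): β-rule — branch into T Q, T ¬((U ∨ P) ∧ (R → T))  //  F Q, F ¬((U ∨ P) ∧ (R → T)).
      branch 2.1 (add T Q, T ¬((U ∨ P) ∧ (R → T))):
        T ¬((U ∨ P) ∧ (R → T)): β-rule — branch into F (U ∨ P)  //  F (R → T).
          branch 2.1.1 (add F (U ∨ P)):
            F (U ∨ P): α-rule — add F U, F P.
            ○ open, literals {P=0, Q=1, S=0, T=0, U=0}.
          branch 2.1.2 (add F (R → T)):
            F (R → T): α-rule — add T R, F T.
            ○ open, literals {Q=1, R=1, S=0, T=0}.
      branch 2.2 (add F Q, F ¬((U ∨ P) ∧ (R → T))):
        F ¬((U ∨ P) ∧ (R → T)): α-rule — add T (U ∨ P), T (R → T).
        T (U ∨ P): β-rule — branch into T U  //  T P.
          branch 2.2.1 (add T U):
            T (R → T): β-rule — branch into F R  //  T T.
              branch 2.2.1.1 (add F R):
                ○ open, literals {Q=0, R=0, S=0, T=0, U=1}.
              branch 2.2.1.2 (add T T):
                × closes — contains both T and ¬T.
          branch 2.2.2 (add T P):
            T (R → T): β-rule — branch into F R  //  T T.
              branch 2.2.2.1 (add F R):
                ○ open, literals {P=1, Q=0, R=0, S=0, T=0}.
              branch 2.2.2.2 (add T T):
                × closes — contains both T and ¬T.
3 branches closed, 6 open.
An open branch gives a countermodel: R=0, S=0, T=0, U=1 (unmentioned atoms arbitrary); under it the original formula is false.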